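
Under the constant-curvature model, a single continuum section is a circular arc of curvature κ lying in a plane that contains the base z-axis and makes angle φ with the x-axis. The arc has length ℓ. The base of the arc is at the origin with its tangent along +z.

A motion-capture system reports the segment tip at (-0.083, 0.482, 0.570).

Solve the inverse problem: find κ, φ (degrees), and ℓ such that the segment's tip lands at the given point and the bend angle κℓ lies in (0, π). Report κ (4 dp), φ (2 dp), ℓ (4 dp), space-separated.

1.7340 99.77 0.8179

ρ = √(x²+y²) = √(-0.083² + 0.482²) = 0.48909
φ = atan2(y, x) mod 360° = atan2(0.482, -0.083) = 99.7705°
|p|² = ρ² + z² = 0.48909² + 0.570² = 0.56411
κ = 2ρ / |p|² = 2×0.48909 / 0.56411 = 1.73403
θ = 2·atan2(ρ, z) = 2·atan2(0.48909, 0.570) = 1.41831 rad
ℓ = θ/κ = 1.41831/1.73403 = 0.81793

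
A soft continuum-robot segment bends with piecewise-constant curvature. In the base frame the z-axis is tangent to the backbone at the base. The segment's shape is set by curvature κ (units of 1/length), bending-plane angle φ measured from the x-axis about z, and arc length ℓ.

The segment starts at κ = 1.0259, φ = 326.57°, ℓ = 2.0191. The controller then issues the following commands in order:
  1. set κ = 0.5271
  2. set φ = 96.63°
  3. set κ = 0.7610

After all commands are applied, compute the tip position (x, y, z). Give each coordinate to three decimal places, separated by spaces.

initial: κ=1.0259, φ=326.57°, ℓ=2.0191
cmd 1: set κ=0.5271 → (κ,φ,ℓ)=(0.5271,326.57°,2.0191) → tip=(0.8152,-0.5381,1.6590)
cmd 2: set φ=96.63° → (κ,φ,ℓ)=(0.5271,96.63°,2.0191) → tip=(-0.1128,0.9702,1.6590)
cmd 3: set κ=0.7610 → (κ,φ,ℓ)=(0.7610,96.63°,2.0191) → tip=(-0.1465,1.2606,1.3133)

-0.147 1.261 1.313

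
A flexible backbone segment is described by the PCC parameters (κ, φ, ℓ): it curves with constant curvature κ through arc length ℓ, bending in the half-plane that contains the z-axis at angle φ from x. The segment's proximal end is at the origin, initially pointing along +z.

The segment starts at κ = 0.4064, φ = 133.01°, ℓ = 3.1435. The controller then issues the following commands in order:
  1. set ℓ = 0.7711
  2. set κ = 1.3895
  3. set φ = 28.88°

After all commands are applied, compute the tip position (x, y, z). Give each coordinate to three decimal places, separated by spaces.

0.328 0.181 0.632

initial: κ=0.4064, φ=133.01°, ℓ=3.1435
cmd 1: set ℓ=0.7711 → (κ,φ,ℓ)=(0.4064,133.01°,0.7711) → tip=(-0.0817,0.0876,0.7585)
cmd 2: set κ=1.3895 → (κ,φ,ℓ)=(1.3895,133.01°,0.7711) → tip=(-0.2558,0.2743,0.6318)
cmd 3: set φ=28.88° → (κ,φ,ℓ)=(1.3895,28.88°,0.7711) → tip=(0.3284,0.1811,0.6318)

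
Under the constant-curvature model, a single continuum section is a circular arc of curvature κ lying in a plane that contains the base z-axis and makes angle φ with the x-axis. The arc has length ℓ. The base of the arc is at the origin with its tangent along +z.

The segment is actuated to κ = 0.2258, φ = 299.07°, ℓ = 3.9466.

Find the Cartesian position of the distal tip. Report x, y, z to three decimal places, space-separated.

0.799 -1.438 3.445

θ = κ·ℓ = 0.2258 × 3.9466 = 0.89114 rad
ρ = (1 − cos θ)/κ = (1 − 0.62852)/0.2258 = 1.64516
z = sin θ / κ = 0.77779/0.2258 = 3.44460
x = ρ cos φ = 1.64516 × cos(299.07°) = 0.79934
y = ρ sin φ = 1.64516 × sin(299.07°) = -1.43791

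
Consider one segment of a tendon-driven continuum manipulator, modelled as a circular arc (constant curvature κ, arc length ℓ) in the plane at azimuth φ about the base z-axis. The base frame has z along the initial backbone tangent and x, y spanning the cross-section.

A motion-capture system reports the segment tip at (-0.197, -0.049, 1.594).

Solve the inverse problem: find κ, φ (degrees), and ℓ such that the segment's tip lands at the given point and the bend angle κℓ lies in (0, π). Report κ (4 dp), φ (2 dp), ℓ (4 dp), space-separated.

0.1572 193.97 1.6112

ρ = √(x²+y²) = √(-0.197² + -0.049²) = 0.20300
φ = atan2(y, x) mod 360° = atan2(-0.049, -0.197) = 193.9678°
|p|² = ρ² + z² = 0.20300² + 1.594² = 2.58205
κ = 2ρ / |p|² = 2×0.20300 / 2.58205 = 0.15724
θ = 2·atan2(ρ, z) = 2·atan2(0.20300, 1.594) = 0.25334 rad
ℓ = θ/κ = 0.25334/0.15724 = 1.61118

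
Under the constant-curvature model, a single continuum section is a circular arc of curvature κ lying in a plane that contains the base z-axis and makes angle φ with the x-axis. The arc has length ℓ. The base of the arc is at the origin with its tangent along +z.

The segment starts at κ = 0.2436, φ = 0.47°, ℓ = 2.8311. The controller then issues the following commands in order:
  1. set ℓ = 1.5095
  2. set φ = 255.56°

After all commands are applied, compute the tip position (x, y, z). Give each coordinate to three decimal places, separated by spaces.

-0.068 -0.266 1.476

initial: κ=0.2436, φ=0.47°, ℓ=2.8311
cmd 1: set ℓ=1.5095 → (κ,φ,ℓ)=(0.2436,0.47°,1.5095) → tip=(0.2744,0.0023,1.4757)
cmd 2: set φ=255.56° → (κ,φ,ℓ)=(0.2436,255.56°,1.5095) → tip=(-0.0684,-0.2658,1.4757)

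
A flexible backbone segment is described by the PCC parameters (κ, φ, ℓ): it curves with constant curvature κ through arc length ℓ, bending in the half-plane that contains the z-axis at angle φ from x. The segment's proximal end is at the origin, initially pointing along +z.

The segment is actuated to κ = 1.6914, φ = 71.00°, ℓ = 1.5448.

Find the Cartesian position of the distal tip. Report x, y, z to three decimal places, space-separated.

θ = κ·ℓ = 1.6914 × 1.5448 = 2.61287 rad
ρ = (1 − cos θ)/κ = (1 − -0.86345)/1.6914 = 1.10172
z = sin θ / κ = 0.50443/1.6914 = 0.29823
x = ρ cos φ = 1.10172 × cos(71.00°) = 0.35869
y = ρ sin φ = 1.10172 × sin(71.00°) = 1.04170

0.359 1.042 0.298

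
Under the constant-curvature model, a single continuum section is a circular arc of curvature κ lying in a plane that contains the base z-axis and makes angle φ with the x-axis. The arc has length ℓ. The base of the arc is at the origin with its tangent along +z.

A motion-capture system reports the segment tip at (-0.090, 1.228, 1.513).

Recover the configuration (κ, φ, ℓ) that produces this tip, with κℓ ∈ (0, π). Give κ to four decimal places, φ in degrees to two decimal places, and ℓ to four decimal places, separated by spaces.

ρ = √(x²+y²) = √(-0.090² + 1.228²) = 1.23129
φ = atan2(y, x) mod 360° = atan2(1.228, -0.090) = 94.1917°
|p|² = ρ² + z² = 1.23129² + 1.513² = 3.80525
κ = 2ρ / |p|² = 2×1.23129 / 3.80525 = 0.64715
θ = 2·atan2(ρ, z) = 2·atan2(1.23129, 1.513) = 1.36621 rad
ℓ = θ/κ = 1.36621/0.64715 = 2.11110

0.6472 94.19 2.1111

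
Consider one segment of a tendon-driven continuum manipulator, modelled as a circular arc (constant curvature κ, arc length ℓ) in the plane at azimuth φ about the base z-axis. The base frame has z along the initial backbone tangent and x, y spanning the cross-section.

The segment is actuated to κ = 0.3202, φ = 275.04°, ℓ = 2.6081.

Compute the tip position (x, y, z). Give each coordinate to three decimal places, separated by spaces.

θ = κ·ℓ = 0.3202 × 2.6081 = 0.83511 rad
ρ = (1 − cos θ)/κ = (1 − 0.67109)/0.3202 = 1.02719
z = sin θ / κ = 0.74137/0.3202 = 2.31534
x = ρ cos φ = 1.02719 × cos(275.04°) = 0.09024
y = ρ sin φ = 1.02719 × sin(275.04°) = -1.02322

0.090 -1.023 2.315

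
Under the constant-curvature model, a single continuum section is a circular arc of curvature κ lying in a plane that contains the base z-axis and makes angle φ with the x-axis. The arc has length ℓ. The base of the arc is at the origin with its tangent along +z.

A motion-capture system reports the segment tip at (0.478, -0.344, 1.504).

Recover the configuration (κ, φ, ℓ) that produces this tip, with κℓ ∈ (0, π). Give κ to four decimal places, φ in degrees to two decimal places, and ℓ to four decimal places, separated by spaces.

ρ = √(x²+y²) = √(0.478² + -0.344²) = 0.58891
φ = atan2(y, x) mod 360° = atan2(-0.344, 0.478) = 324.2587°
|p|² = ρ² + z² = 0.58891² + 1.504² = 2.60884
κ = 2ρ / |p|² = 2×0.58891 / 2.60884 = 0.45148
θ = 2·atan2(ρ, z) = 2·atan2(0.58891, 1.504) = 0.74643 rad
ℓ = θ/κ = 0.74643/0.45148 = 1.65330

0.4515 324.26 1.6533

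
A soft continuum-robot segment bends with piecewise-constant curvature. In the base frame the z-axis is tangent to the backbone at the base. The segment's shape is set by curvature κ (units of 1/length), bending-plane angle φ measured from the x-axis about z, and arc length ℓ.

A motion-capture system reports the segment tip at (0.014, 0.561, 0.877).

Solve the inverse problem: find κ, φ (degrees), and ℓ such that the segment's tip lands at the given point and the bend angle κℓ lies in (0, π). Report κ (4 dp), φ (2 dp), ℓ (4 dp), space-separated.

ρ = √(x²+y²) = √(0.014² + 0.561²) = 0.56117
φ = atan2(y, x) mod 360° = atan2(0.561, 0.014) = 88.5705°
|p|² = ρ² + z² = 0.56117² + 0.877² = 1.08405
κ = 2ρ / |p|² = 2×0.56117 / 1.08405 = 1.03533
θ = 2·atan2(ρ, z) = 2·atan2(0.56117, 0.877) = 1.13846 rad
ℓ = θ/κ = 1.13846/1.03533 = 1.09960

1.0353 88.57 1.0996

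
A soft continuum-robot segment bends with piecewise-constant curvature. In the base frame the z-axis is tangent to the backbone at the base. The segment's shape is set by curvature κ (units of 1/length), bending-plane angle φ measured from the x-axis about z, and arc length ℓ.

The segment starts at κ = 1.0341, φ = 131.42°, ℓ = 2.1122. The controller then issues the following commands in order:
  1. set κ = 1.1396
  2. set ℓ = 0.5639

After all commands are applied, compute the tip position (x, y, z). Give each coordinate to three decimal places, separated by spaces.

-0.116 0.131 0.526

initial: κ=1.0341, φ=131.42°, ℓ=2.1122
cmd 1: set κ=1.1396 → (κ,φ,ℓ)=(1.1396,131.42°,2.1122) → tip=(-1.0114,1.1464,0.5881)
cmd 2: set ℓ=0.5639 → (κ,φ,ℓ)=(1.1396,131.42°,0.5639) → tip=(-0.1158,0.1313,0.5259)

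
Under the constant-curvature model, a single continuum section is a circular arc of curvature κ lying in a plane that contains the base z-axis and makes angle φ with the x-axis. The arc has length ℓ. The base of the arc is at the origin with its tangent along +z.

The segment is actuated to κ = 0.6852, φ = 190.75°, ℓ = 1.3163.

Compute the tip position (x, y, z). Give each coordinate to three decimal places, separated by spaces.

θ = κ·ℓ = 0.6852 × 1.3163 = 0.90193 rad
ρ = (1 − cos θ)/κ = (1 − 0.62010)/0.6852 = 0.55444
z = sin θ / κ = 0.78452/0.6852 = 1.14496
x = ρ cos φ = 0.55444 × cos(190.75°) = -0.54471
y = ρ sin φ = 0.55444 × sin(190.75°) = -0.10342

-0.545 -0.103 1.145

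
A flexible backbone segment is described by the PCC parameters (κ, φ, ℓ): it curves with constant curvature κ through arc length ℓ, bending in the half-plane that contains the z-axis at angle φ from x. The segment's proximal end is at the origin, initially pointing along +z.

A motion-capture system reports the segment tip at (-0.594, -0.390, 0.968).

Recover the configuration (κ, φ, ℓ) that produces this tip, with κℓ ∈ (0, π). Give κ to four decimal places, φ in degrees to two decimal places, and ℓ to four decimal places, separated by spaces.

ρ = √(x²+y²) = √(-0.594² + -0.390²) = 0.71059
φ = atan2(y, x) mod 360° = atan2(-0.390, -0.594) = 213.2875°
|p|² = ρ² + z² = 0.71059² + 0.968² = 1.44196
κ = 2ρ / |p|² = 2×0.71059 / 1.44196 = 0.98559
θ = 2·atan2(ρ, z) = 2·atan2(0.71059, 0.968) = 1.26647 rad
ℓ = θ/κ = 1.26647/0.98559 = 1.28499

0.9856 213.29 1.2850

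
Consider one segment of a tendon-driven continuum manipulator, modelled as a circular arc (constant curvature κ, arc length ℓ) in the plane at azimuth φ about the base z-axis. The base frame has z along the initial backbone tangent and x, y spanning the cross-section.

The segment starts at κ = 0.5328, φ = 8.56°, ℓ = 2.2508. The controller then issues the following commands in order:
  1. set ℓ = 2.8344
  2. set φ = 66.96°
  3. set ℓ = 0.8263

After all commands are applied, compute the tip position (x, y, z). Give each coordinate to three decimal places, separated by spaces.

initial: κ=0.5328, φ=8.56°, ℓ=2.2508
cmd 1: set ℓ=2.8344 → (κ,φ,ℓ)=(0.5328,8.56°,2.8344) → tip=(1.7435,0.2624,1.8734)
cmd 2: set φ=66.96° → (κ,φ,ℓ)=(0.5328,66.96°,2.8344) → tip=(0.6901,1.6225,1.8734)
cmd 3: set ℓ=0.8263 → (κ,φ,ℓ)=(0.5328,66.96°,0.8263) → tip=(0.0700,0.1647,0.7999)

0.070 0.165 0.800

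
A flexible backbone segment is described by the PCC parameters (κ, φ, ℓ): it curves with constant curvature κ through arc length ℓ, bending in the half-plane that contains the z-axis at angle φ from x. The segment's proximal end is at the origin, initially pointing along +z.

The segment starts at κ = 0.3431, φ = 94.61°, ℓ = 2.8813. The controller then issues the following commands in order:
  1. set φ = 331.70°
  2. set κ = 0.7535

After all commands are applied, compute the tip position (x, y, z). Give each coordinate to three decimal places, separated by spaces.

1.829 -0.985 1.095

initial: κ=0.3431, φ=94.61°, ℓ=2.8813
cmd 1: set φ=331.70° → (κ,φ,ℓ)=(0.3431,331.70°,2.8813) → tip=(1.1551,-0.6220,2.4344)
cmd 2: set κ=0.7535 → (κ,φ,ℓ)=(0.7535,331.70°,2.8813) → tip=(1.8286,-0.9846,1.0951)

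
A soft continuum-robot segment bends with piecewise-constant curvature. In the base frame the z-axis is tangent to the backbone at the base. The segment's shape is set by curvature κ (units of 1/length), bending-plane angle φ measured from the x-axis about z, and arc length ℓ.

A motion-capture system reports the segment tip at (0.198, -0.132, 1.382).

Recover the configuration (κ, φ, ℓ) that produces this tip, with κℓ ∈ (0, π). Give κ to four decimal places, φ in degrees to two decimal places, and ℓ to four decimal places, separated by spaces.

ρ = √(x²+y²) = √(0.198² + -0.132²) = 0.23797
φ = atan2(y, x) mod 360° = atan2(-0.132, 0.198) = 326.3099°
|p|² = ρ² + z² = 0.23797² + 1.382² = 1.96655
κ = 2ρ / |p|² = 2×0.23797 / 1.96655 = 0.24201
θ = 2·atan2(ρ, z) = 2·atan2(0.23797, 1.382) = 0.34104 rad
ℓ = θ/κ = 0.34104/0.24201 = 1.40916

0.2420 326.31 1.4092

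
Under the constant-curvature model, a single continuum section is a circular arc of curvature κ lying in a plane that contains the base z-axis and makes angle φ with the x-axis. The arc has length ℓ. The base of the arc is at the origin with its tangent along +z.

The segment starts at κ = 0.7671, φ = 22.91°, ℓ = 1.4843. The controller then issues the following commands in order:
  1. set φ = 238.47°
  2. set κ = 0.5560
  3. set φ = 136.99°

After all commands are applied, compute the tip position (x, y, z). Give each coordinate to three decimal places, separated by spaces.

-0.423 0.395 1.321

initial: κ=0.7671, φ=22.91°, ℓ=1.4843
cmd 1: set φ=238.47° → (κ,φ,ℓ)=(0.7671,238.47°,1.4843) → tip=(-0.3962,-0.6457,1.1837)
cmd 2: set κ=0.5560 → (κ,φ,ℓ)=(0.5560,238.47°,1.4843) → tip=(-0.3025,-0.4931,1.3215)
cmd 3: set φ=136.99° → (κ,φ,ℓ)=(0.5560,136.99°,1.4843) → tip=(-0.4230,0.3946,1.3215)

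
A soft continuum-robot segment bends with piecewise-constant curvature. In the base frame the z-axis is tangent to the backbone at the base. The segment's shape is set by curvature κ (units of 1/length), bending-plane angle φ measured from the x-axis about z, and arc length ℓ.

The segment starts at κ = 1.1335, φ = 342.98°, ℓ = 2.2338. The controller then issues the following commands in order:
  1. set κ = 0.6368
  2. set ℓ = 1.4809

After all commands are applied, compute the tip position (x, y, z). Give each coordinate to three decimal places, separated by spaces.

0.620 -0.190 1.271

initial: κ=1.1335, φ=342.98°, ℓ=2.2338
cmd 1: set κ=0.6368 → (κ,φ,ℓ)=(0.6368,342.98°,2.2338) → tip=(1.2797,-0.3917,1.5531)
cmd 2: set ℓ=1.4809 → (κ,φ,ℓ)=(0.6368,342.98°,1.4809) → tip=(0.6197,-0.1897,1.2710)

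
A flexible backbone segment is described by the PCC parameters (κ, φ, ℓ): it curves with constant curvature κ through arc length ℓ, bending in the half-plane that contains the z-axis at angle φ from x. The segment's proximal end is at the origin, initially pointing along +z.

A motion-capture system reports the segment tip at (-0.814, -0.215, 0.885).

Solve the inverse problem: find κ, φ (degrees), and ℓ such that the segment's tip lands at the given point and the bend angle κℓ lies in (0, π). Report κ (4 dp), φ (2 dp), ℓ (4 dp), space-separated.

1.1285 194.80 1.3477

ρ = √(x²+y²) = √(-0.814² + -0.215²) = 0.84192
φ = atan2(y, x) mod 360° = atan2(-0.215, -0.814) = 194.7955°
|p|² = ρ² + z² = 0.84192² + 0.885² = 1.49205
κ = 2ρ / |p|² = 2×0.84192 / 1.49205 = 1.12854
θ = 2·atan2(ρ, z) = 2·atan2(0.84192, 0.885) = 1.52091 rad
ℓ = θ/κ = 1.52091/1.12854 = 1.34768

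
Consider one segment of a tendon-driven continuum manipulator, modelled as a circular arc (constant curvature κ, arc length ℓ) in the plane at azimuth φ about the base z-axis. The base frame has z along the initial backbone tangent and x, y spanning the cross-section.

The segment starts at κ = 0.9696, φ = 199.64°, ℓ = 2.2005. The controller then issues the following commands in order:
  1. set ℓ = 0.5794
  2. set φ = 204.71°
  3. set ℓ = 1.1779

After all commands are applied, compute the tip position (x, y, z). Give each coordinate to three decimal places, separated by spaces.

initial: κ=0.9696, φ=199.64°, ℓ=2.2005
cmd 1: set ℓ=0.5794 → (κ,φ,ℓ)=(0.9696,199.64°,0.5794) → tip=(-0.1493,-0.0533,0.5494)
cmd 2: set φ=204.71° → (κ,φ,ℓ)=(0.9696,204.71°,0.5794) → tip=(-0.1440,-0.0663,0.5494)
cmd 3: set ℓ=1.1779 → (κ,φ,ℓ)=(0.9696,204.71°,1.1779) → tip=(-0.5474,-0.2519,0.9380)

-0.547 -0.252 0.938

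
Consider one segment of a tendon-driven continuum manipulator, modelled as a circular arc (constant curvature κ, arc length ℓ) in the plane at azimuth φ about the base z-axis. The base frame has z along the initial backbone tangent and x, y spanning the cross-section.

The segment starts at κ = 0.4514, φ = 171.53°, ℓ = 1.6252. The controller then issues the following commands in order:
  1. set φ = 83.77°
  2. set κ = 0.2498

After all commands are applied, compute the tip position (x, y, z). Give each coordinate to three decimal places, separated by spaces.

initial: κ=0.4514, φ=171.53°, ℓ=1.6252
cmd 1: set φ=83.77° → (κ,φ,ℓ)=(0.4514,83.77°,1.6252) → tip=(0.0618,0.5665,1.4833)
cmd 2: set κ=0.2498 → (κ,φ,ℓ)=(0.2498,83.77°,1.6252) → tip=(0.0353,0.3235,1.5809)

0.035 0.323 1.581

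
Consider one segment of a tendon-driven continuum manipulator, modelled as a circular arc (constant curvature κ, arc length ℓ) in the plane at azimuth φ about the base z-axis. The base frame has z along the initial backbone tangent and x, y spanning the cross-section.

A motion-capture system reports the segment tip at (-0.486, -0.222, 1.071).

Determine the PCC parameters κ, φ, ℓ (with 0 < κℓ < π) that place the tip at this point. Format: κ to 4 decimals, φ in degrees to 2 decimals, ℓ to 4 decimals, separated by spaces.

ρ = √(x²+y²) = √(-0.486² + -0.222²) = 0.53430
φ = atan2(y, x) mod 360° = atan2(-0.222, -0.486) = 204.5505°
|p|² = ρ² + z² = 0.53430² + 1.071² = 1.43252
κ = 2ρ / |p|² = 2×0.53430 / 1.43252 = 0.74596
θ = 2·atan2(ρ, z) = 2·atan2(0.53430, 1.071) = 0.92551 rad
ℓ = θ/κ = 0.92551/0.74596 = 1.24069

0.7460 204.55 1.2407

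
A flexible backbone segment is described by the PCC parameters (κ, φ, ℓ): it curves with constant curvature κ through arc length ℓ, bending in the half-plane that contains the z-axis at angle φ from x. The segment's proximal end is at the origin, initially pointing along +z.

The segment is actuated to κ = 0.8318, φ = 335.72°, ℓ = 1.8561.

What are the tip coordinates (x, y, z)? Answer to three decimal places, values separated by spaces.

θ = κ·ℓ = 0.8318 × 1.8561 = 1.54390 rad
ρ = (1 − cos θ)/κ = (1 − 0.02689)/0.8318 = 1.16989
z = sin θ / κ = 0.99964/0.8318 = 1.20178
x = ρ cos φ = 1.16989 × cos(335.72°) = 1.06641
y = ρ sin φ = 1.16989 × sin(335.72°) = -0.48105

1.066 -0.481 1.202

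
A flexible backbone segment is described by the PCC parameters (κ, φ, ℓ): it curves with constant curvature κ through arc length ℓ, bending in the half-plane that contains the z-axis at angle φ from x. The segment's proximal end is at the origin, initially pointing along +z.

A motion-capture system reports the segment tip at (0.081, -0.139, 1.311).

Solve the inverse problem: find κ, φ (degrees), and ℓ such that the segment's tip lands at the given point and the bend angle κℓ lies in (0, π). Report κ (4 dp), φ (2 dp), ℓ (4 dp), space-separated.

0.1844 300.23 1.3241

ρ = √(x²+y²) = √(0.081² + -0.139²) = 0.16088
φ = atan2(y, x) mod 360° = atan2(-0.139, 0.081) = 300.2308°
|p|² = ρ² + z² = 0.16088² + 1.311² = 1.74460
κ = 2ρ / |p|² = 2×0.16088 / 1.74460 = 0.18443
θ = 2·atan2(ρ, z) = 2·atan2(0.16088, 1.311) = 0.24421 rad
ℓ = θ/κ = 0.24421/0.18443 = 1.32412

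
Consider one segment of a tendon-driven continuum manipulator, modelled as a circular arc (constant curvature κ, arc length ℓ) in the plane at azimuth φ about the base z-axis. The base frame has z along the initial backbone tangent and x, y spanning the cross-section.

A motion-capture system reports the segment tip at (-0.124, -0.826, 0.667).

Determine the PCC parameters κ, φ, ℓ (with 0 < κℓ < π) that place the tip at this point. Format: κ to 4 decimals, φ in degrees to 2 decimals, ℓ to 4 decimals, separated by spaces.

1.4621 261.46 1.2269

ρ = √(x²+y²) = √(-0.124² + -0.826²) = 0.83526
φ = atan2(y, x) mod 360° = atan2(-0.826, -0.124) = 261.4625°
|p|² = ρ² + z² = 0.83526² + 0.667² = 1.14254
κ = 2ρ / |p|² = 2×0.83526 / 1.14254 = 1.46210
θ = 2·atan2(ρ, z) = 2·atan2(0.83526, 0.667) = 1.79387 rad
ℓ = θ/κ = 1.79387/1.46210 = 1.22691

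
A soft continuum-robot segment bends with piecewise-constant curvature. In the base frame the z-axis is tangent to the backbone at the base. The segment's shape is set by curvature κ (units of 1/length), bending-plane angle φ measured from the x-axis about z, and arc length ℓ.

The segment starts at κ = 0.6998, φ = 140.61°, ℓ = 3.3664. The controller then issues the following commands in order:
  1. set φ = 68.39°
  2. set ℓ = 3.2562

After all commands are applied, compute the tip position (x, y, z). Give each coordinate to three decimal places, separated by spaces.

initial: κ=0.6998, φ=140.61°, ℓ=3.3664
cmd 1: set φ=68.39° → (κ,φ,ℓ)=(0.6998,68.39°,3.3664) → tip=(0.8983,2.2676,1.0108)
cmd 2: set ℓ=3.2562 → (κ,φ,ℓ)=(0.6998,68.39°,3.2562) → tip=(0.8685,2.1924,1.0856)

0.868 2.192 1.086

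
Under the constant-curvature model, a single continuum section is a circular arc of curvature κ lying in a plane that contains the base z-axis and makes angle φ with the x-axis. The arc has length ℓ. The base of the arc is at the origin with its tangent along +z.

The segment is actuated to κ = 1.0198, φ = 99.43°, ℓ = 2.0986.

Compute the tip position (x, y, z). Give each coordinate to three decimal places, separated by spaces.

-0.247 1.489 0.826

θ = κ·ℓ = 1.0198 × 2.0986 = 2.14015 rad
ρ = (1 − cos θ)/κ = (1 − -0.53909)/1.0198 = 1.50921
z = sin θ / κ = 0.84225/1.0198 = 0.82590
x = ρ cos φ = 1.50921 × cos(99.43°) = -0.24727
y = ρ sin φ = 1.50921 × sin(99.43°) = 1.48881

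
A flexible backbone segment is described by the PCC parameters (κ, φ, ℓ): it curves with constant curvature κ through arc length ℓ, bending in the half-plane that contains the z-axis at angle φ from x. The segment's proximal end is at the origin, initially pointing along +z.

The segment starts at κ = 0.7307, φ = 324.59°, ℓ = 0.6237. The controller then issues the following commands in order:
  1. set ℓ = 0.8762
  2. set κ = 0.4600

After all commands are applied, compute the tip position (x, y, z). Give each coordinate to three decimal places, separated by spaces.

0.142 -0.101 0.853

initial: κ=0.7307, φ=324.59°, ℓ=0.6237
cmd 1: set ℓ=0.8762 → (κ,φ,ℓ)=(0.7307,324.59°,0.8762) → tip=(0.2209,-0.1570,0.8176)
cmd 2: set κ=0.4600 → (κ,φ,ℓ)=(0.4600,324.59°,0.8762) → tip=(0.1420,-0.1009,0.8527)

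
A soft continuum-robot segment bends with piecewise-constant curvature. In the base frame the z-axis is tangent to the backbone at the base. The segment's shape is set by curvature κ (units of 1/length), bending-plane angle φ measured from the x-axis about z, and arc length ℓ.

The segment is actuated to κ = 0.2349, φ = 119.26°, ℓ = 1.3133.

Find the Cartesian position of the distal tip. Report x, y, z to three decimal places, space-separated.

-0.098 0.175 1.293

θ = κ·ℓ = 0.2349 × 1.3133 = 0.30849 rad
ρ = (1 − cos θ)/κ = (1 − 0.95279)/0.2349 = 0.20097
z = sin θ / κ = 0.30362/0.2349 = 1.29257
x = ρ cos φ = 0.20097 × cos(119.26°) = -0.09823
y = ρ sin φ = 0.20097 × sin(119.26°) = 0.17533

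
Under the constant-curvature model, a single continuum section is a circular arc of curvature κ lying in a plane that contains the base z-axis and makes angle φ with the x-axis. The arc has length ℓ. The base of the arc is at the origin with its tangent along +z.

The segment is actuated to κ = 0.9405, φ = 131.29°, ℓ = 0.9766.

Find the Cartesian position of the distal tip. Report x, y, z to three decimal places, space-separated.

θ = κ·ℓ = 0.9405 × 0.9766 = 0.91849 rad
ρ = (1 − cos θ)/κ = (1 − 0.60702)/0.9405 = 0.41784
z = sin θ / κ = 0.79469/0.9405 = 0.84496
x = ρ cos φ = 0.41784 × cos(131.29°) = -0.27572
y = ρ sin φ = 0.41784 × sin(131.29°) = 0.31396

-0.276 0.314 0.845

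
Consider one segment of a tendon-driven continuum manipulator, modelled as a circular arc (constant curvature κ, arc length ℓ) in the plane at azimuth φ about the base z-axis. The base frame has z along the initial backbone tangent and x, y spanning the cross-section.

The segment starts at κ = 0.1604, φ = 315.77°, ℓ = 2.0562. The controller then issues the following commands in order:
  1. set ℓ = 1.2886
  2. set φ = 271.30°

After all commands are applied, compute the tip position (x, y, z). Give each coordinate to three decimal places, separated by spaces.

initial: κ=0.1604, φ=315.77°, ℓ=2.0562
cmd 1: set ℓ=1.2886 → (κ,φ,ℓ)=(0.1604,315.77°,1.2886) → tip=(0.0951,-0.0926,1.2794)
cmd 2: set φ=271.30° → (κ,φ,ℓ)=(0.1604,271.30°,1.2886) → tip=(0.0030,-0.1327,1.2794)

0.003 -0.133 1.279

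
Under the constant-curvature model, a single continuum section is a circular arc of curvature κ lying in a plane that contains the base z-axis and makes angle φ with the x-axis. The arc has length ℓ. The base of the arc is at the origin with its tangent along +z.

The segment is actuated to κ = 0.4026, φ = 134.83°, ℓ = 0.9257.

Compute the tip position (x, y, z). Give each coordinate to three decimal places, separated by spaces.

-0.120 0.121 0.904

θ = κ·ℓ = 0.4026 × 0.9257 = 0.37269 rad
ρ = (1 − cos θ)/κ = (1 − 0.93135)/0.4026 = 0.17051
z = sin θ / κ = 0.36412/0.4026 = 0.90442
x = ρ cos φ = 0.17051 × cos(134.83°) = -0.12021
y = ρ sin φ = 0.17051 × sin(134.83°) = 0.12093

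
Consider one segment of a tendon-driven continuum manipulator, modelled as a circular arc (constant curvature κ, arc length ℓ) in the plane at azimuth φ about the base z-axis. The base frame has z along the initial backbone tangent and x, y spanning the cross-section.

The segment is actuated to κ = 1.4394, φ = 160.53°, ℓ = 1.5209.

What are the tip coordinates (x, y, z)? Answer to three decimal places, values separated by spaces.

θ = κ·ℓ = 1.4394 × 1.5209 = 2.18918 rad
ρ = (1 − cos θ)/κ = (1 − -0.57972)/1.4394 = 1.09749
z = sin θ / κ = 0.81481/1.4394 = 0.56608
x = ρ cos φ = 1.09749 × cos(160.53°) = -1.03473
y = ρ sin φ = 1.09749 × sin(160.53°) = 0.36581

-1.035 0.366 0.566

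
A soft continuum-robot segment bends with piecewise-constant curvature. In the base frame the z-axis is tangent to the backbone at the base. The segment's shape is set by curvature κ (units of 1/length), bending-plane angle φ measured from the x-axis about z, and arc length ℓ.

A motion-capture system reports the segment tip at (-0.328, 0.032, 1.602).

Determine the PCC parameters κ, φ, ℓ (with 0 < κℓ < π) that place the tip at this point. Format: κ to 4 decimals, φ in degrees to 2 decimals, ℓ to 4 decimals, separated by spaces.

ρ = √(x²+y²) = √(-0.328² + 0.032²) = 0.32956
φ = atan2(y, x) mod 360° = atan2(0.032, -0.328) = 174.4278°
|p|² = ρ² + z² = 0.32956² + 1.602² = 2.67501
κ = 2ρ / |p|² = 2×0.32956 / 2.67501 = 0.24640
θ = 2·atan2(ρ, z) = 2·atan2(0.32956, 1.602) = 0.40577 rad
ℓ = θ/κ = 0.40577/0.24640 = 1.64682

0.2464 174.43 1.6468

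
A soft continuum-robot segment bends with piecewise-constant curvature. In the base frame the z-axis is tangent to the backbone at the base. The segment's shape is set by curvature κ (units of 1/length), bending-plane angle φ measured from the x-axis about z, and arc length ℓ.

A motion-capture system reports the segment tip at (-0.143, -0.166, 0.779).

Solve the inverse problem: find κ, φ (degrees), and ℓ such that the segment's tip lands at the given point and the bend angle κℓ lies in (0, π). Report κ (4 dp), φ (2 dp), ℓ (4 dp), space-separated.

0.6692 229.26 0.8195

ρ = √(x²+y²) = √(-0.143² + -0.166²) = 0.21910
φ = atan2(y, x) mod 360° = atan2(-0.166, -0.143) = 229.2569°
|p|² = ρ² + z² = 0.21910² + 0.779² = 0.65485
κ = 2ρ / |p|² = 2×0.21910 / 0.65485 = 0.66917
θ = 2·atan2(ρ, z) = 2·atan2(0.21910, 0.779) = 0.54835 rad
ℓ = θ/κ = 0.54835/0.66917 = 0.81945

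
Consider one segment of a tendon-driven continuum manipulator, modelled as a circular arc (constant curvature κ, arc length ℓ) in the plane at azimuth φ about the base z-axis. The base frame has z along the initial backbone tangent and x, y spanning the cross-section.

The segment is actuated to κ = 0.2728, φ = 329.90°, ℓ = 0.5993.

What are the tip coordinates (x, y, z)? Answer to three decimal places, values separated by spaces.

0.042 -0.025 0.597

θ = κ·ℓ = 0.2728 × 0.5993 = 0.16349 rad
ρ = (1 − cos θ)/κ = (1 − 0.98667)/0.2728 = 0.04888
z = sin θ / κ = 0.16276/0.2728 = 0.59663
x = ρ cos φ = 0.04888 × cos(329.90°) = 0.04229
y = ρ sin φ = 0.04888 × sin(329.90°) = -0.02451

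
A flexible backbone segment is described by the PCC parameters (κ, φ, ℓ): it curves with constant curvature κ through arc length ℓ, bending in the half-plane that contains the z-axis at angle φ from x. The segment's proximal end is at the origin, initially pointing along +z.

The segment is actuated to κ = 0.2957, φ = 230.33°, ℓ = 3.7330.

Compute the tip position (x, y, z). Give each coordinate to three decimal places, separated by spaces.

-1.187 -1.431 3.020

θ = κ·ℓ = 0.2957 × 3.7330 = 1.10385 rad
ρ = (1 − cos θ)/κ = (1 − 0.45016)/0.2957 = 1.85944
z = sin θ / κ = 0.89295/0.2957 = 3.01977
x = ρ cos φ = 1.85944 × cos(230.33°) = -1.18700
y = ρ sin φ = 1.85944 × sin(230.33°) = -1.43127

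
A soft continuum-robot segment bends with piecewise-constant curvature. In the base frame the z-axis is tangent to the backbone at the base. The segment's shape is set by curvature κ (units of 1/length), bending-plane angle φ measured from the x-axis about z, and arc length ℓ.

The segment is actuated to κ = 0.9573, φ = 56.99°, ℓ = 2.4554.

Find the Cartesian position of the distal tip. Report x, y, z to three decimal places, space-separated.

0.969 1.492 0.743

θ = κ·ℓ = 0.9573 × 2.4554 = 2.35055 rad
ρ = (1 − cos θ)/κ = (1 − -0.70311)/0.9573 = 1.77907
z = sin θ / κ = 0.71108/0.9573 = 0.74280
x = ρ cos φ = 1.77907 × cos(56.99°) = 0.96921
y = ρ sin φ = 1.77907 × sin(56.99°) = 1.49189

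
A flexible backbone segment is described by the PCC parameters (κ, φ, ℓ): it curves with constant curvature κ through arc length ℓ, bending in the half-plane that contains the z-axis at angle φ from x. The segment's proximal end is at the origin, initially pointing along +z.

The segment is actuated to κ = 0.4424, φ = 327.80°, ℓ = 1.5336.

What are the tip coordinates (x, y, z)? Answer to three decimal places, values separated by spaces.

0.424 -0.267 1.419

θ = κ·ℓ = 0.4424 × 1.5336 = 0.67846 rad
ρ = (1 − cos θ)/κ = (1 − 0.77854)/0.4424 = 0.50059
z = sin θ / κ = 0.62760/0.4424 = 1.41862
x = ρ cos φ = 0.50059 × cos(327.80°) = 0.42360
y = ρ sin φ = 0.50059 × sin(327.80°) = -0.26675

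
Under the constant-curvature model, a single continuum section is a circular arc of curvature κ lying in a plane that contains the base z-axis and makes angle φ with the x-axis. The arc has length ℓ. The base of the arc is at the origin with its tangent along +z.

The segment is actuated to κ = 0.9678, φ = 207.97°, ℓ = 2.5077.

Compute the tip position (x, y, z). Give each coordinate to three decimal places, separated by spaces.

-1.602 -0.851 0.677

θ = κ·ℓ = 0.9678 × 2.5077 = 2.42695 rad
ρ = (1 − cos θ)/κ = (1 − -0.75533)/0.9678 = 1.81373
z = sin θ / κ = 0.65535/0.9678 = 0.67715
x = ρ cos φ = 1.81373 × cos(207.97°) = -1.60188
y = ρ sin φ = 1.81373 × sin(207.97°) = -0.85066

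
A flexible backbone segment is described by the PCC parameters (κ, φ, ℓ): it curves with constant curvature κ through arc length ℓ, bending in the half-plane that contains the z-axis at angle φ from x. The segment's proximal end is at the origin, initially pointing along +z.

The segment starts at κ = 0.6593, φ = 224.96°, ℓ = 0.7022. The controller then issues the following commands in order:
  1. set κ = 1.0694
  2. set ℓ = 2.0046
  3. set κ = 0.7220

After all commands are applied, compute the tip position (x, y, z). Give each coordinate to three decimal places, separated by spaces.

-0.859 -0.858 1.374

initial: κ=0.6593, φ=224.96°, ℓ=0.7022
cmd 1: set κ=1.0694 → (κ,φ,ℓ)=(1.0694,224.96°,0.7022) → tip=(-0.1780,-0.1777,0.6380)
cmd 2: set ℓ=2.0046 → (κ,φ,ℓ)=(1.0694,224.96°,2.0046) → tip=(-1.0204,-1.0189,0.7858)
cmd 3: set κ=0.7220 → (κ,φ,ℓ)=(0.7220,224.96°,2.0046) → tip=(-0.8594,-0.8582,1.3745)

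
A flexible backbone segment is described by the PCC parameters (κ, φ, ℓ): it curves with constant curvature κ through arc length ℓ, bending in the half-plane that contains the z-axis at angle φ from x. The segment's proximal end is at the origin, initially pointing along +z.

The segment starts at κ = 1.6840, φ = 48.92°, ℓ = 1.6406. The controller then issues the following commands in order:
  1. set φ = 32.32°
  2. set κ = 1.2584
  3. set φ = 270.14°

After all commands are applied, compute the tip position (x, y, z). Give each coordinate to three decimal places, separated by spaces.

initial: κ=1.6840, φ=48.92°, ℓ=1.6406
cmd 1: set φ=32.32° → (κ,φ,ℓ)=(1.6840,32.32°,1.6406) → tip=(0.9681,0.6125,0.2196)
cmd 2: set κ=1.2584 → (κ,φ,ℓ)=(1.2584,32.32°,1.6406) → tip=(0.9898,0.6262,0.6998)
cmd 3: set φ=270.14° → (κ,φ,ℓ)=(1.2584,270.14°,1.6406) → tip=(0.0029,-1.1713,0.6998)

0.003 -1.171 0.700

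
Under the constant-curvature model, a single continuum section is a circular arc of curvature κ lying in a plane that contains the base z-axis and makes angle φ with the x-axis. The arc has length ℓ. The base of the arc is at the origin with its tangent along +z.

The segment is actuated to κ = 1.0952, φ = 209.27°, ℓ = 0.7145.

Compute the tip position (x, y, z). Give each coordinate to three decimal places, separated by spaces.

θ = κ·ℓ = 1.0952 × 0.7145 = 0.78252 rad
ρ = (1 − cos θ)/κ = (1 − 0.70914)/1.0952 = 0.26558
z = sin θ / κ = 0.70507/1.0952 = 0.64378
x = ρ cos φ = 0.26558 × cos(209.27°) = -0.23167
y = ρ sin φ = 0.26558 × sin(209.27°) = -0.12985

-0.232 -0.130 0.644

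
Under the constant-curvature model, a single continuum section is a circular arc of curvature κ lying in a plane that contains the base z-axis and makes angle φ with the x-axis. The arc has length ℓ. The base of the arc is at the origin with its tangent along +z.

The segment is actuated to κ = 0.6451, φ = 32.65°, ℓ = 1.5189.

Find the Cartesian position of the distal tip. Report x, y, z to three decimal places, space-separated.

θ = κ·ℓ = 0.6451 × 1.5189 = 0.97984 rad
ρ = (1 − cos θ)/κ = (1 − 0.55715)/0.6451 = 0.68648
z = sin θ / κ = 0.83041/0.6451 = 1.28726
x = ρ cos φ = 0.68648 × cos(32.65°) = 0.57800
y = ρ sin φ = 0.68648 × sin(32.65°) = 0.37036

0.578 0.370 1.287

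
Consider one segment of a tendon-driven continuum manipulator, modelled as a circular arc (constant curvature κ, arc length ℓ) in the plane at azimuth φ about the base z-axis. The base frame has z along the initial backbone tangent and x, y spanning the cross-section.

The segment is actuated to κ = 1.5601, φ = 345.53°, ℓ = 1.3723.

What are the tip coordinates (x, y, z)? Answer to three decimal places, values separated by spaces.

θ = κ·ℓ = 1.5601 × 1.3723 = 2.14093 rad
ρ = (1 − cos θ)/κ = (1 − -0.53974)/1.5601 = 0.98695
z = sin θ / κ = 0.84183/1.5601 = 0.53960
x = ρ cos φ = 0.98695 × cos(345.53°) = 0.95564
y = ρ sin φ = 0.98695 × sin(345.53°) = -0.24661

0.956 -0.247 0.540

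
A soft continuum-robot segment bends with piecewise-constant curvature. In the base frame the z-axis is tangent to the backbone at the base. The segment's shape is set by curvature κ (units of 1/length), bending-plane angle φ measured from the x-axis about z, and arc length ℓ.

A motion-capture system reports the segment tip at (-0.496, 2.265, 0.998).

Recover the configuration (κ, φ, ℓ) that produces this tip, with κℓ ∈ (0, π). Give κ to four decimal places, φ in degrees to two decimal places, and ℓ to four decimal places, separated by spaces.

0.7277 102.35 3.1999

ρ = √(x²+y²) = √(-0.496² + 2.265²) = 2.31867
φ = atan2(y, x) mod 360° = atan2(2.265, -0.496) = 102.3519°
|p|² = ρ² + z² = 2.31867² + 0.998² = 6.37225
κ = 2ρ / |p|² = 2×2.31867 / 6.37225 = 0.72774
θ = 2·atan2(ρ, z) = 2·atan2(2.31867, 0.998) = 2.32869 rad
ℓ = θ/κ = 2.32869/0.72774 = 3.19989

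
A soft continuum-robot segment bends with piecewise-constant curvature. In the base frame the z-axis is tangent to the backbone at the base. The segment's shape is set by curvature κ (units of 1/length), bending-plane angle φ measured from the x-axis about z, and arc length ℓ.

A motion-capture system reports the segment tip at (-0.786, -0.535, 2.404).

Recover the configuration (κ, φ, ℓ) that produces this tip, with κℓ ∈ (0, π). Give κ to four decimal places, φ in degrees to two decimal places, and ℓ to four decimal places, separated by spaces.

0.2845 214.24 2.6473

ρ = √(x²+y²) = √(-0.786² + -0.535²) = 0.95080
φ = atan2(y, x) mod 360° = atan2(-0.535, -0.786) = 214.2416°
|p|² = ρ² + z² = 0.95080² + 2.404² = 6.68324
κ = 2ρ / |p|² = 2×0.95080 / 6.68324 = 0.28453
θ = 2·atan2(ρ, z) = 2·atan2(0.95080, 2.404) = 0.75326 rad
ℓ = θ/κ = 0.75326/0.28453 = 2.64734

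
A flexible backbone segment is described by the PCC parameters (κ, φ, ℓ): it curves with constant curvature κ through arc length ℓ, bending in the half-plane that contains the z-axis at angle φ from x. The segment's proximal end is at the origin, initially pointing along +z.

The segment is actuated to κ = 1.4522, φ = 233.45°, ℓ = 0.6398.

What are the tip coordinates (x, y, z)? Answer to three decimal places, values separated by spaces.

-0.165 -0.222 0.552

θ = κ·ℓ = 1.4522 × 0.6398 = 0.92912 rad
ρ = (1 − cos θ)/κ = (1 − 0.59854)/1.4522 = 0.27645
z = sin θ / κ = 0.80109/1.4522 = 0.55164
x = ρ cos φ = 0.27645 × cos(233.45°) = -0.16463
y = ρ sin φ = 0.27645 × sin(233.45°) = -0.22208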